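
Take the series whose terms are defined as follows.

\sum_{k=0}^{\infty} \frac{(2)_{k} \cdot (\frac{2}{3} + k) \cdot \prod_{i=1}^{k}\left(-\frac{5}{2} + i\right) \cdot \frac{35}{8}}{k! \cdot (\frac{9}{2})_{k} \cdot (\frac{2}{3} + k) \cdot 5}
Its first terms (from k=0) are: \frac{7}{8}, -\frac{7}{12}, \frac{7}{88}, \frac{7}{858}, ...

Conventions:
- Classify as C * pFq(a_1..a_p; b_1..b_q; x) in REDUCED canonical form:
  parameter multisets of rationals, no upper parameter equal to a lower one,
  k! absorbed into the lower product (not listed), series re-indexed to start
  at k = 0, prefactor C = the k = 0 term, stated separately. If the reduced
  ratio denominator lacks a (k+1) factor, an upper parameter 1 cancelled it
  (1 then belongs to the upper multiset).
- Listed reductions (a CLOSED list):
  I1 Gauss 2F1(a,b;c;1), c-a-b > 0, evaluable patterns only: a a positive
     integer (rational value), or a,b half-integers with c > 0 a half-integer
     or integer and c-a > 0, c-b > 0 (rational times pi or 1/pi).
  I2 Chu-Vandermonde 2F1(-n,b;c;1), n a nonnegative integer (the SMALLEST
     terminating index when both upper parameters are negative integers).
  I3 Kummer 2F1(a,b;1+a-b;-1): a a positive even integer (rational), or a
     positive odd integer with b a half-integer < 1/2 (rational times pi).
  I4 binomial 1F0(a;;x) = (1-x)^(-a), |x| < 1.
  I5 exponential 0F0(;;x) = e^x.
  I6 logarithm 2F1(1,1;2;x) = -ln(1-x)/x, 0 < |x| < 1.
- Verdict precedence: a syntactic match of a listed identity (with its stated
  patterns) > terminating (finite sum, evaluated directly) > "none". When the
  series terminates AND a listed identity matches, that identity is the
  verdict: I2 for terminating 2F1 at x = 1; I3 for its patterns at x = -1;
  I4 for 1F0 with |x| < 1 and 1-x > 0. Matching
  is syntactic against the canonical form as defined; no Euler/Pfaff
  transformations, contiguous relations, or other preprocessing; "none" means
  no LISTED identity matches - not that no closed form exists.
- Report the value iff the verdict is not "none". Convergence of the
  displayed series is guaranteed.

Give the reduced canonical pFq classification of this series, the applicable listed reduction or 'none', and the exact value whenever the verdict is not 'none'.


The series (x = 1) is 2F1: upper {-\frac{3}{2}, 2}, lower {\frac{9}{2}}, prefactor \frac{7}{8}. Verdict: this is the Gauss summation I1 (x = 1: the Gamma ratio telescopes since c-a-b = 4 > 0 and a = 2 in Z>0). Sum: \frac{49}{128}.

First insight: t_0 = \frac{7}{8} here, and the constant factors (prefactor 7/8) combine into one prefactor.
Adjacent-term ratio: r(k) = 1 * (k-\frac{3}{2}) (k+2) / [(k+\frac{9}{2}) (k+1)] ; factor over Q: parameters, x = 1, and C = \frac{7}{8}.


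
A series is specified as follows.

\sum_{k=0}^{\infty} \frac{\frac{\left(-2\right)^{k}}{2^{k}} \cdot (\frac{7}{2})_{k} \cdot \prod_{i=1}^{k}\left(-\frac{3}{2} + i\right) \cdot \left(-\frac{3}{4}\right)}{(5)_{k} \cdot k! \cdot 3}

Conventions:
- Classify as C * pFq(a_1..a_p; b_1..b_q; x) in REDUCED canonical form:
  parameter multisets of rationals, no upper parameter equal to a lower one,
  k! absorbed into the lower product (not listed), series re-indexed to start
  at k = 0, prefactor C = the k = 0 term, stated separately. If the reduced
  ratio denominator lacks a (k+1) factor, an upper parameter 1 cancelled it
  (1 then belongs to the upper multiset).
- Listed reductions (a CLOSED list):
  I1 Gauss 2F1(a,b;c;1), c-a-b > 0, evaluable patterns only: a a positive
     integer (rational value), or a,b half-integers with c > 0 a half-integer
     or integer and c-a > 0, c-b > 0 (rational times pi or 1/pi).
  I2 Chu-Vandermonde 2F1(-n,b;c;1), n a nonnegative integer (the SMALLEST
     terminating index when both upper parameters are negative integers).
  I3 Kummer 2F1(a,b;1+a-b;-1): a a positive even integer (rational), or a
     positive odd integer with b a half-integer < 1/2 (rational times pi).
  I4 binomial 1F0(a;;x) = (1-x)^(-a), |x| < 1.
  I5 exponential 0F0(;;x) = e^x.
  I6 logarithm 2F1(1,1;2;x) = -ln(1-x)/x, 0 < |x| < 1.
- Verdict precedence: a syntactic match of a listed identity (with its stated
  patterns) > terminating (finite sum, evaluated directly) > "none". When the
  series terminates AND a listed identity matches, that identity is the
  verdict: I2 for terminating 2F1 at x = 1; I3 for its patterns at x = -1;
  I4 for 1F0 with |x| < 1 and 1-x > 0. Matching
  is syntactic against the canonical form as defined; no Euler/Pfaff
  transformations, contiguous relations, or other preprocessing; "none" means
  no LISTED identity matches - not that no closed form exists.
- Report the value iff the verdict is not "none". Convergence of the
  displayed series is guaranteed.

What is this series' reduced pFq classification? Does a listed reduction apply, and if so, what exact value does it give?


At argument -1: a 2F1 with upper {-\frac{1}{2}, \frac{7}{2}}, lower {5}, scaled by C = -\frac{1}{4}. Verdict: none here - no I1-I6 shape fits x = -1 with lower {5}.

First insight: with t_0 = -\frac{1}{4}, the running product (C = -1/4) telescopes to a rising factorial.
Ratio: r(k) = -1 * (k-\frac{1}{2}) (k+\frac{7}{2}) / [(k+5) (k+1)] ; factor over Q: parameters, x = -1, and C = -\frac{1}{4}.


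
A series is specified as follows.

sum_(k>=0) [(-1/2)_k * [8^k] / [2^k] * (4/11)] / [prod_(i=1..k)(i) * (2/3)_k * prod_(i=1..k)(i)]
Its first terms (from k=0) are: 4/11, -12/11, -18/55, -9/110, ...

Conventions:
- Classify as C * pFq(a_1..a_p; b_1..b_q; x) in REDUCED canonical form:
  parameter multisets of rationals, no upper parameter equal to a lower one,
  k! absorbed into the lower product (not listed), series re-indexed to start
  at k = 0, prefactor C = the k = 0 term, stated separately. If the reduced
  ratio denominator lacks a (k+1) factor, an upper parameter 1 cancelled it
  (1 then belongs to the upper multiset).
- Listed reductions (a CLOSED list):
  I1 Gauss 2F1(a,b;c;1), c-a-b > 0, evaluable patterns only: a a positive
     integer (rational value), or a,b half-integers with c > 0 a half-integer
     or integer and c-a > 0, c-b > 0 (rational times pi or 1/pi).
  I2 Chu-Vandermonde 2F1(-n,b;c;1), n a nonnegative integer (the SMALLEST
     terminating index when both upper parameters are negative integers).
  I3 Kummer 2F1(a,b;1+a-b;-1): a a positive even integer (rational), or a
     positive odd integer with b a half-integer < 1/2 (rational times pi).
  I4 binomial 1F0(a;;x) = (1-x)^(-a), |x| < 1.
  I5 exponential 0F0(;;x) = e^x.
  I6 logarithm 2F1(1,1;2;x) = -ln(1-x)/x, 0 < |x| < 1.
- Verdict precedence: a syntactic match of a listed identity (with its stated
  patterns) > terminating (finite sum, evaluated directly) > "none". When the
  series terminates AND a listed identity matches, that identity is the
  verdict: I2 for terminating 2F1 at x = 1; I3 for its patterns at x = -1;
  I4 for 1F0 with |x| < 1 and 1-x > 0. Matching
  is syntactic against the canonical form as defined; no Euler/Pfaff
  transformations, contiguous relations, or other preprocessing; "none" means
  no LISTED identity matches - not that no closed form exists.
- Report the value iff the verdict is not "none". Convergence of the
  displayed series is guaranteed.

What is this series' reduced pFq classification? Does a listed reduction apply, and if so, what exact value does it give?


Reduced: x = 4, 1F2, upper = {-1/2}, lower = {2/3, 1}, C = 4/11. Verdict: none. A 1F2 with upper {-1/2} fits none of I1-I6 at x = 4; the sum runs forever.

First insight: with t_0 = 4/11, the product of the first k integers (C = 4/11, x = 4) is k!.
Step ratio: r(k) = 4 * (k-1/2) / [(k+2/3) (k+1) (k+1)] - rational in k. x = 4; t_0 = 4/11; negate the roots.


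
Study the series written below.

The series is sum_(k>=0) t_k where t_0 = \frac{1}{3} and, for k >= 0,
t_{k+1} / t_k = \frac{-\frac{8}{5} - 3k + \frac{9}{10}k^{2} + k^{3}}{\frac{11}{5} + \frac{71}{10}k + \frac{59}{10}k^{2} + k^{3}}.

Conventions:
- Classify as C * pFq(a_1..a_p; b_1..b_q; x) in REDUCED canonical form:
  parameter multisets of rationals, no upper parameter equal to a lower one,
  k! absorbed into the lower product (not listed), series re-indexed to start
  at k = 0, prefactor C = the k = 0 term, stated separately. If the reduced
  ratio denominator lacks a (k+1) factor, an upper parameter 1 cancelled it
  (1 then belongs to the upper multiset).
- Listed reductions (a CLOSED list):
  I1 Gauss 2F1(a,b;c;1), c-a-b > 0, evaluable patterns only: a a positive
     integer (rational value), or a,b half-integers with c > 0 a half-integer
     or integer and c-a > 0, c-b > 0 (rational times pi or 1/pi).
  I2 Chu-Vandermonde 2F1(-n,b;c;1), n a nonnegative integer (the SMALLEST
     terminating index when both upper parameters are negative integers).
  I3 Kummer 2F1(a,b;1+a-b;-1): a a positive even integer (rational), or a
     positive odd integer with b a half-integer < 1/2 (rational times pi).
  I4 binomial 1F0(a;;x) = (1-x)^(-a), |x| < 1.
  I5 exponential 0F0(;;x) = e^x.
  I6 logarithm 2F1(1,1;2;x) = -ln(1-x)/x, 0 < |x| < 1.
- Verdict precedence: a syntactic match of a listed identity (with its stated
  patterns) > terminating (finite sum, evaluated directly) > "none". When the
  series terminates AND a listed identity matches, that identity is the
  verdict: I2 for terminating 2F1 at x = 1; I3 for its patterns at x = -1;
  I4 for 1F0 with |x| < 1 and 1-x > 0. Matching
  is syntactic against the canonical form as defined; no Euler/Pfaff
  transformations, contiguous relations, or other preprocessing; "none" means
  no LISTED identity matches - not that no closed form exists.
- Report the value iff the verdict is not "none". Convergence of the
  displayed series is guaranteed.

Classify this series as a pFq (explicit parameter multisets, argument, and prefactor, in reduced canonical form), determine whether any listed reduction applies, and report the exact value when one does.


Key observation: x = 1 and cancel k + 1/2 from the displayed ratio first; then prefactor 1/3.
Adjacent-term ratio: r(k) = 1 * (k-\frac{8}{5}) (k+2) / [(k+\frac{22}{5}) (k+1)] ; factor over Q: parameters, x = 1, and C = \frac{1}{3}.

This is \frac{1}{3} * 2F1(-\frac{8}{5}, 2; \frac{22}{5}; 1) in reduced canonical form. Verdict: the Gauss summation I1 applies (x = 1: the Gamma ratio telescopes since c-a-b = 4 > 0 and a = 2 in Z>0). Value: \frac{17}{125}.


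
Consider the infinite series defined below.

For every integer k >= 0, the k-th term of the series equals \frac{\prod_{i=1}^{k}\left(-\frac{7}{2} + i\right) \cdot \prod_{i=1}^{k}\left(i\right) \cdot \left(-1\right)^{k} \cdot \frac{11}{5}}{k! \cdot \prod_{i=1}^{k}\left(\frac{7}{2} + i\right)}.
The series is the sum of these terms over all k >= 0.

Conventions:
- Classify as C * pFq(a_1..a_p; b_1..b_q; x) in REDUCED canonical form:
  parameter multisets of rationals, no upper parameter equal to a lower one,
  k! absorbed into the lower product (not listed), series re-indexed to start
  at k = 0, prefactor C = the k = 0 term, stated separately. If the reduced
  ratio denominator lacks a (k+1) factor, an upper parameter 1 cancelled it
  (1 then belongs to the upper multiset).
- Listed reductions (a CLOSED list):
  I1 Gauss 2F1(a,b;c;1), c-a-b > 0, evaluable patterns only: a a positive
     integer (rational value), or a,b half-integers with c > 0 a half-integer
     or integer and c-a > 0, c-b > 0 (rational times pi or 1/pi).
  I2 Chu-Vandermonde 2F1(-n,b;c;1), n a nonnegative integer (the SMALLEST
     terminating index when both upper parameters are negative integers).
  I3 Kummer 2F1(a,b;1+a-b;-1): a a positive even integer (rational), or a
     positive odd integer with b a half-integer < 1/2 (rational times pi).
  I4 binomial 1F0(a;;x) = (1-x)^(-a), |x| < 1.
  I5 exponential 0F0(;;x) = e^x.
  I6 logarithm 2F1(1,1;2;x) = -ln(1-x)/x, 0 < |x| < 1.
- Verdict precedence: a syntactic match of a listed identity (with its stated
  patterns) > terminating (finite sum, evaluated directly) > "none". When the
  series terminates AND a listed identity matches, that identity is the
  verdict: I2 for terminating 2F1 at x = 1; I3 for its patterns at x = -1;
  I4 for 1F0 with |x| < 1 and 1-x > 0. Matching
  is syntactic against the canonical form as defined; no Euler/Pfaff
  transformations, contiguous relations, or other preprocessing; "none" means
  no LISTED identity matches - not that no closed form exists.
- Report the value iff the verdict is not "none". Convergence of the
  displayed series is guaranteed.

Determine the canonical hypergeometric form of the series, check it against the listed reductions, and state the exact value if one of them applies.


This is \frac{11}{5} * 2F1(-\frac{5}{2}, 1; \frac{9}{2}; -1) in reduced canonical form. Verdict: Kummer (I3) matches (x = -1; c = \frac{9}{2} equals 1+a-b for upper {-\frac{5}{2}, 1}: listed pattern). Value: \frac{77}{64} \cdot \pi.

The tell: t_0 = \frac{11}{5} here, and the running product (C = 11/5, x = -1) telescopes to a rising factorial.
Adjacent-term ratio: r(k) = -1 * (k-\frac{5}{2}) (k+1) / [(k+\frac{9}{2}) (k+1)] ; factor over Q: parameters, x = -1, and C = \frac{11}{5}.


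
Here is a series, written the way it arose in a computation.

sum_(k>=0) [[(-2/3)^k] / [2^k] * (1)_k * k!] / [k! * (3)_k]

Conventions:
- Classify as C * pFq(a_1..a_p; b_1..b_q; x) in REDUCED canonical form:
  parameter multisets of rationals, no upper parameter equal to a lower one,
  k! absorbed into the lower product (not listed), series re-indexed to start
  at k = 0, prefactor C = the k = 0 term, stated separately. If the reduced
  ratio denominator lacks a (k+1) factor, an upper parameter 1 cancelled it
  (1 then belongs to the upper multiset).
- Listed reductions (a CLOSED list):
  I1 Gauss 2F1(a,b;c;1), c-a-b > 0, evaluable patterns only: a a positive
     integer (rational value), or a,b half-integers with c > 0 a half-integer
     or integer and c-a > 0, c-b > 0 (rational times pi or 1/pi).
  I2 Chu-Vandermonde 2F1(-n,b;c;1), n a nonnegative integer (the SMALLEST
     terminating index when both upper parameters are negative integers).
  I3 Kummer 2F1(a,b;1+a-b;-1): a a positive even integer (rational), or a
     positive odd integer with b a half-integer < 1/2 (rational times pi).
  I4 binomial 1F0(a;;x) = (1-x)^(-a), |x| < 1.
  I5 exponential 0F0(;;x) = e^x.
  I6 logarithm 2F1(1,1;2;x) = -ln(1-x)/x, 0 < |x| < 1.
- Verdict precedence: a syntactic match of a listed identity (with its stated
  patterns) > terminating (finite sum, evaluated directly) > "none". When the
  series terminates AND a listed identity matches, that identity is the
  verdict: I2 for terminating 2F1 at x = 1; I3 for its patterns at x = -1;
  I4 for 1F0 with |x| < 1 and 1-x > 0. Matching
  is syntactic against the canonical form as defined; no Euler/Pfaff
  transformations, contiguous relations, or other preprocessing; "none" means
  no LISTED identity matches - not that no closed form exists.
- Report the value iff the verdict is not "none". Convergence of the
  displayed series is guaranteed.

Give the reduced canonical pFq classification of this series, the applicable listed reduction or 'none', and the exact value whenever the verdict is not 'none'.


Key step: t_0 = 1 here, and the two k-th powers (C = 1) combine into one argument.
Adjacent-term ratio: r(k) = (-1/3) * (k+1) (k+1) / [(k+3) (k+1)] - rational in k, leading ratio (-1/3); with t_0 = 1, classification follows.

The series (x = -1/3) is 2F1: upper {1, 1}, lower {3}, prefactor 1. Verdict: none here - no I1-I6 shape fits x = -1/3 with lower {3}.


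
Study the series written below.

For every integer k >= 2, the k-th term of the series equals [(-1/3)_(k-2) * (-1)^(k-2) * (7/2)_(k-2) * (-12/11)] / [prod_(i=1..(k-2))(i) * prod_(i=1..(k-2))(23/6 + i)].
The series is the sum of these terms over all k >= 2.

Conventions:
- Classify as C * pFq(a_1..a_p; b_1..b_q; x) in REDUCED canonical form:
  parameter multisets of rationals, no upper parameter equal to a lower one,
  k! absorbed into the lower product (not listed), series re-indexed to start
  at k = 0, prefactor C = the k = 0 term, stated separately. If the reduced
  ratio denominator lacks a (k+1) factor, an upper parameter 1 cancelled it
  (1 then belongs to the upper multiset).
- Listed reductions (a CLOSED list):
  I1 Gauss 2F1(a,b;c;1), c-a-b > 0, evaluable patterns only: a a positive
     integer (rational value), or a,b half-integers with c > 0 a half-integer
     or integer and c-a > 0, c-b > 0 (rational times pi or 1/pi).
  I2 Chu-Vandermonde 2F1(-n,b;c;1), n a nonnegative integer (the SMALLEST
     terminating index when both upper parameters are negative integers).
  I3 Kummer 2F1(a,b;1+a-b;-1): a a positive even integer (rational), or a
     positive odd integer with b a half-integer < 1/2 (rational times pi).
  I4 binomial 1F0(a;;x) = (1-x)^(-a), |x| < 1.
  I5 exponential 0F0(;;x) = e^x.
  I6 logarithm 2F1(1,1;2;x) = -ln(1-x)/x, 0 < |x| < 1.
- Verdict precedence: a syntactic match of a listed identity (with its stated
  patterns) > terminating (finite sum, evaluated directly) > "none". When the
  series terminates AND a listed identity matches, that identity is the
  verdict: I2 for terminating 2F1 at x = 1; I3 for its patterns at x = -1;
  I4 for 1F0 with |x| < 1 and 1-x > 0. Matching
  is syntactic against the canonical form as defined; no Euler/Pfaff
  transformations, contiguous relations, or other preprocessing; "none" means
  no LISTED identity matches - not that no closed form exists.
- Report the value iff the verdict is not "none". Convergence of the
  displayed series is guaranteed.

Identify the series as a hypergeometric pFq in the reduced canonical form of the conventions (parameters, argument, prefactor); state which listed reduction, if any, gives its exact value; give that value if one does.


This is -12/11 * 2F1(-1/3, 7/2; 29/6; -1) in reduced canonical form. Verdict: none - at argument -1 the multisets {-1/3, 7/2} ; {29/6} match no listed identity.

Key observation: t_0 being -12/11, the product of the first k integers (prefactor -12/11) is k!.
Ratio: r(k) = (-1) * (k-1/3) (k+7/2) / [(k+29/6) (k+1)] - rational in k. x = (-1); t_0 = -12/11; negate the roots.


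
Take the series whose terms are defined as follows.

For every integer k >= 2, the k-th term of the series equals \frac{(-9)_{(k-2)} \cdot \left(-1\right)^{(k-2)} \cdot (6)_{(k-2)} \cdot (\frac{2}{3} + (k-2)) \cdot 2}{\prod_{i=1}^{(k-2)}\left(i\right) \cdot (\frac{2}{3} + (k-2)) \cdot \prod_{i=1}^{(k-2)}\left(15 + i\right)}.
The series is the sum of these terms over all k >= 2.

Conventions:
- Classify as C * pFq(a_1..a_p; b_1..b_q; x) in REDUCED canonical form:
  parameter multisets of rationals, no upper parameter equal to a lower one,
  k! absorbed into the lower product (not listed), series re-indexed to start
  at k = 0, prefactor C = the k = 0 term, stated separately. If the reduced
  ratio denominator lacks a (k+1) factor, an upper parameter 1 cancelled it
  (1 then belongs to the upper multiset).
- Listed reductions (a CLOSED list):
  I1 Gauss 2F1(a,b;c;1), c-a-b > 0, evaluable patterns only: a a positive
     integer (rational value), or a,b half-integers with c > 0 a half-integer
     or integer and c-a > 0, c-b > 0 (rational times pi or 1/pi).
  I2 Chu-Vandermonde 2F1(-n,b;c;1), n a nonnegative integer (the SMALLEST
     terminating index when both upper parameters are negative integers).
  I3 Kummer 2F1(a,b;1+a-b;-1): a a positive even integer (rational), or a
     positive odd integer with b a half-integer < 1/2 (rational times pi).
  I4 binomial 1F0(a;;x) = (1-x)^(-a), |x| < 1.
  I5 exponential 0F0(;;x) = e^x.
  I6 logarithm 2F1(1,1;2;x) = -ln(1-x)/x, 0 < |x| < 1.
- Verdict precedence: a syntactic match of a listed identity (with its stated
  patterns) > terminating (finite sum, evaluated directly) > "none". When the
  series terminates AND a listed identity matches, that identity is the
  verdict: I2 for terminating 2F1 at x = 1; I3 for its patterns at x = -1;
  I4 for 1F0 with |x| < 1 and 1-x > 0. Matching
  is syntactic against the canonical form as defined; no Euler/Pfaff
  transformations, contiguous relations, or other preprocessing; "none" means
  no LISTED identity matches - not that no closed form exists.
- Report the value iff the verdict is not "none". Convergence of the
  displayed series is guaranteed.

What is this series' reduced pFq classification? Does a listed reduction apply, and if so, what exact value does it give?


Structural cue: from the first term 2: the lower running product (C = 2) is a rising factorial.
Ratio: r(k) = -1 * (k-9) (k+6) / [(k+16) (k+1)] - poly over poly, x = -1 from leading terms; C = 2 at k = 0.

x = -1 here; the reduced form reads 2F1, upper {-9, 6}, lower {16}, C = 2. Verdict (x = -1): Kummer's theorem (I3) applies (x = -1; c = 16 equals 1+a-b for upper {-9, 6}: listed pattern). Hence: \frac{91}{2}.


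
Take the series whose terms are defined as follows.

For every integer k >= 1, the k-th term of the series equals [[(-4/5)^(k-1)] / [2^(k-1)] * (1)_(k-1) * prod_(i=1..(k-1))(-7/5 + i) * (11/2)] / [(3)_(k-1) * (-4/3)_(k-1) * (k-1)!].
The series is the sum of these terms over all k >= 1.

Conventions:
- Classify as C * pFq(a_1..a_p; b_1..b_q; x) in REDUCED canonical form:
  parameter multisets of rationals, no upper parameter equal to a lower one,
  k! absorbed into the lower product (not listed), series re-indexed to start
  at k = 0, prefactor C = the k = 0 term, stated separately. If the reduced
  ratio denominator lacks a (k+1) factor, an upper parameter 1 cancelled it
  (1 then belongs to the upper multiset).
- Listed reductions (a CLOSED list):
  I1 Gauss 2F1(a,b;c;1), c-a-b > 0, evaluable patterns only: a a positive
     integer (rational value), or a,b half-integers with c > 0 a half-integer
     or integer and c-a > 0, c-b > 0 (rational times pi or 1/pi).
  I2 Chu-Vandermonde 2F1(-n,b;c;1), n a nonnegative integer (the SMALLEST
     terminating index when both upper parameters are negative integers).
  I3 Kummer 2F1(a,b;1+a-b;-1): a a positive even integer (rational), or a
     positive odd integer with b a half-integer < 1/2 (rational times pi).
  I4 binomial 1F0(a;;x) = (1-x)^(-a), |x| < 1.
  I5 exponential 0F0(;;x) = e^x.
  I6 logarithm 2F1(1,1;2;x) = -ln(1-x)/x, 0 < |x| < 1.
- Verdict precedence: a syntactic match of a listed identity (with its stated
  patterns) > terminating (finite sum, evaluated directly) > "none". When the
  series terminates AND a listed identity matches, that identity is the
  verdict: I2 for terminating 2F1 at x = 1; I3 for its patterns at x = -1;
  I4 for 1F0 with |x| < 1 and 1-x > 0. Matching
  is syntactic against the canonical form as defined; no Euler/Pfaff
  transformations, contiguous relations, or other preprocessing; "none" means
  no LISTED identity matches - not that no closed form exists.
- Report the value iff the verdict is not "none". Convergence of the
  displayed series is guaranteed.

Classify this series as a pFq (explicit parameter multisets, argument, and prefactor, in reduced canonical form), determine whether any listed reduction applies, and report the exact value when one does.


With C = 11/2: the canonical form is 2F2(-2/5, 1; -4/3, 3; -2/5). Verdict: no listed reduction: x = -2/5 and upper {-2/5, 1} fail every I1-I6 pattern.

Structural cue: from the first term 11/2: the two k-th powers (prefactor 11/2) combine into one argument.
Term ratio: r(k) = (-2/5) * (k-2/5) (k+1) / [(k-4/3) (k+3) (k+1)] - poly over poly, x = (-2/5) from leading terms; C = 11/2 at k = 0.


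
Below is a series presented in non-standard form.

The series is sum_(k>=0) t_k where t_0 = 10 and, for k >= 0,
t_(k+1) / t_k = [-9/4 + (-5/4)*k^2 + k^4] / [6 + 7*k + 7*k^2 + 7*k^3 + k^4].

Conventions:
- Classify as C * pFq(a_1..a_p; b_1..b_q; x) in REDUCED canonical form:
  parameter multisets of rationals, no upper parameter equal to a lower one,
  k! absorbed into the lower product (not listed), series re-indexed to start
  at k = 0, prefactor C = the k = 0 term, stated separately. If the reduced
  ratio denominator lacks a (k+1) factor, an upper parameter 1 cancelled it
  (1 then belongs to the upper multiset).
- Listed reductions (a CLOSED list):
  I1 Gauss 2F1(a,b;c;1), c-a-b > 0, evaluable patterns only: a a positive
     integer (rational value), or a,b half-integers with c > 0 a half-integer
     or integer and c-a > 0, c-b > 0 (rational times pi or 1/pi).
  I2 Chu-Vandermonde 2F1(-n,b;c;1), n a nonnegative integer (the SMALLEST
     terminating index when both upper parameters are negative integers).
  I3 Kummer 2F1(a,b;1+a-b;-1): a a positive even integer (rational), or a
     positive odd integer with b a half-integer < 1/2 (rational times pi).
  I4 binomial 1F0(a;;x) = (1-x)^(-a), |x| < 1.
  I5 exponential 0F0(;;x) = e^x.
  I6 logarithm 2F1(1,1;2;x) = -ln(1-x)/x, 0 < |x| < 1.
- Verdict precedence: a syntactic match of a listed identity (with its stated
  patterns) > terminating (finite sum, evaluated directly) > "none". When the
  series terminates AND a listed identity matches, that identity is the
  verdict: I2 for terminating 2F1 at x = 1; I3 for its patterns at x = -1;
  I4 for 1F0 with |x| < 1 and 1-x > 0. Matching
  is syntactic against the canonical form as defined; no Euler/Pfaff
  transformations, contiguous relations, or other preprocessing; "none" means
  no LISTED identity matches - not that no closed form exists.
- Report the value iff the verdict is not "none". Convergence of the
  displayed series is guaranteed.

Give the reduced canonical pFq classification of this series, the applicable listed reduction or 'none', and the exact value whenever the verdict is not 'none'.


The series (x = 1) is 2F1: upper {-3/2, 3/2}, lower {6}, prefactor 10. Verdict: Gauss's theorem I1 (half-integer case) fires (x = 1; upper {-3/2, 3/2} half-integers, c = 6 in the evaluable pattern). Hence: (1310720/63063) / pi.

Key observation: with t_0 = 10, cancel k^2 + 1 from the displayed ratio first; then prefactor 10.
Ratio: r(k) = 1 * (k-3/2) (k+3/2) / [(k+6) (k+1)] - rational; roots negated = parameters, x = 1, C = 10.


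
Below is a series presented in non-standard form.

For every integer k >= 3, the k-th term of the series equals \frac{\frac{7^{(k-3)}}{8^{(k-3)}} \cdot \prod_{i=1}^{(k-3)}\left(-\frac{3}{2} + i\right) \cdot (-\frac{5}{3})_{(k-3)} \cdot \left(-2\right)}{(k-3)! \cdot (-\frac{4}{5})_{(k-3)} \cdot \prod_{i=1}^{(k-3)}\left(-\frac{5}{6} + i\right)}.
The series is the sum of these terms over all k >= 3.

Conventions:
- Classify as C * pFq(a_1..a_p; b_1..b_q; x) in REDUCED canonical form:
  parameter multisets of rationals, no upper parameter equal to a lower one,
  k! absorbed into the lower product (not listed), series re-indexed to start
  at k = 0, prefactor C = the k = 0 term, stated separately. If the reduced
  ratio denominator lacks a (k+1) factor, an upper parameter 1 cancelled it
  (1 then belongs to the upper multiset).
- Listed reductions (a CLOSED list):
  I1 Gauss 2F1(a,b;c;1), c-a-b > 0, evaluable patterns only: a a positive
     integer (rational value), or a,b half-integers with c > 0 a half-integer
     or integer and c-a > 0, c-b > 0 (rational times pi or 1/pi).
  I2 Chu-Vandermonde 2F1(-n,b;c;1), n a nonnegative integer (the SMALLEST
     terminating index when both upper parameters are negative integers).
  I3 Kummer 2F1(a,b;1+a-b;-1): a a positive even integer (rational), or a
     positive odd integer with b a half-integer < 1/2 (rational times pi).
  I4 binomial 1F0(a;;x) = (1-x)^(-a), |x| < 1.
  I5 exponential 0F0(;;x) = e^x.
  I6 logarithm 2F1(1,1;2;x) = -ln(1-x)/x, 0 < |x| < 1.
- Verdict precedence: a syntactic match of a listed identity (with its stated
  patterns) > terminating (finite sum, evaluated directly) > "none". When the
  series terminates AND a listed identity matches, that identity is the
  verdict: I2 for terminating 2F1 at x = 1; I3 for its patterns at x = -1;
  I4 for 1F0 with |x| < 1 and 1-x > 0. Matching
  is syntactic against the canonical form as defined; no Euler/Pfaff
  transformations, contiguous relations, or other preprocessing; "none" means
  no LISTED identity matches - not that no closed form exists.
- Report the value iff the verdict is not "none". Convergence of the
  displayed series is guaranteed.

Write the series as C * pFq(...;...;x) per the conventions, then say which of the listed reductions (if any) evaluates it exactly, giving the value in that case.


x = \frac{7}{8} here; the reduced form reads 2F2, upper {-\frac{5}{3}, -\frac{1}{2}}, lower {-\frac{4}{5}, \frac{1}{6}}, C = -2. Verdict: none - at argument \frac{7}{8} the multisets {-\frac{5}{3}, -\frac{1}{2}} ; {-\frac{4}{5}, \frac{1}{6}} match no listed identity.

Key step: t_0 being -2, the running product (C = -2, x = 7/8) telescopes to a rising factorial.
Ratio: r(k) = \frac{7}{8} * (k-\frac{5}{3}) (k-\frac{1}{2}) / [(k-\frac{4}{5}) (k+\frac{1}{6}) (k+1)] - rational; roots negated = parameters, x = \frac{7}{8}, C = -2.


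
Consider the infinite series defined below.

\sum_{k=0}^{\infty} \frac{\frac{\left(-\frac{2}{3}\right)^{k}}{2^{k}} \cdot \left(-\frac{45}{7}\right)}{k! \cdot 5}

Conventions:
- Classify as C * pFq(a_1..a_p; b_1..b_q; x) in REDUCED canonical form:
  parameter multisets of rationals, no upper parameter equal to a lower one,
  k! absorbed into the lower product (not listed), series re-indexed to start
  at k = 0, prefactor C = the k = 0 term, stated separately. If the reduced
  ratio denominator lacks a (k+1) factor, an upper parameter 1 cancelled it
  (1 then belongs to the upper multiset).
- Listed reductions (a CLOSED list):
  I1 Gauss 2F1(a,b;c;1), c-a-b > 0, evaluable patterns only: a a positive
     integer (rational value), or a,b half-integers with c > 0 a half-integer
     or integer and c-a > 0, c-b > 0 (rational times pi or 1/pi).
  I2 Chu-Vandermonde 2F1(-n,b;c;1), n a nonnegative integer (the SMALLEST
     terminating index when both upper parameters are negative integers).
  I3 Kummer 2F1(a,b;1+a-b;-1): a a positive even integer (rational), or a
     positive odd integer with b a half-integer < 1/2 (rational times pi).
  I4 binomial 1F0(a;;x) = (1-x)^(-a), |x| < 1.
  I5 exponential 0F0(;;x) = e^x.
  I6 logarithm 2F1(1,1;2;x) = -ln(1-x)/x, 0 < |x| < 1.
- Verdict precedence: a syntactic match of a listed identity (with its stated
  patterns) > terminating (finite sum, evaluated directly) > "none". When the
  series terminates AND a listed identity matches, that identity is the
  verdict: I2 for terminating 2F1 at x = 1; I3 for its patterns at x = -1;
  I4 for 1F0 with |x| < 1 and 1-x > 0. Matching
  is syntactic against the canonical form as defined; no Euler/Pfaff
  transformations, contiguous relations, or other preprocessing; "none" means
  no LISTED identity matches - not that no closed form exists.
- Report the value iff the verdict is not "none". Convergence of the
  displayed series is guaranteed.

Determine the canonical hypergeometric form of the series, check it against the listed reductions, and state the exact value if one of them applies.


Key step: t_0 = -\frac{9}{7} here, and the constant factors (C = -9/7, x = -1/3) combine into one prefactor.
Consecutive-term ratio: r(k) = -\frac{1}{3} * 1 / [(k+1)] - rational in k. x = -\frac{1}{3}; t_0 = -\frac{9}{7}; negate the roots.

This is -\frac{9}{7} * 0F0(-; -; -\frac{1}{3}) in reduced canonical form. Verdict: the I5 exponential reduction applies (the 0F0 exponential series at x = -\frac{1}{3}). Hence: \left(-\frac{9}{7}\right) \cdot e^{-\frac{1}{3}}.


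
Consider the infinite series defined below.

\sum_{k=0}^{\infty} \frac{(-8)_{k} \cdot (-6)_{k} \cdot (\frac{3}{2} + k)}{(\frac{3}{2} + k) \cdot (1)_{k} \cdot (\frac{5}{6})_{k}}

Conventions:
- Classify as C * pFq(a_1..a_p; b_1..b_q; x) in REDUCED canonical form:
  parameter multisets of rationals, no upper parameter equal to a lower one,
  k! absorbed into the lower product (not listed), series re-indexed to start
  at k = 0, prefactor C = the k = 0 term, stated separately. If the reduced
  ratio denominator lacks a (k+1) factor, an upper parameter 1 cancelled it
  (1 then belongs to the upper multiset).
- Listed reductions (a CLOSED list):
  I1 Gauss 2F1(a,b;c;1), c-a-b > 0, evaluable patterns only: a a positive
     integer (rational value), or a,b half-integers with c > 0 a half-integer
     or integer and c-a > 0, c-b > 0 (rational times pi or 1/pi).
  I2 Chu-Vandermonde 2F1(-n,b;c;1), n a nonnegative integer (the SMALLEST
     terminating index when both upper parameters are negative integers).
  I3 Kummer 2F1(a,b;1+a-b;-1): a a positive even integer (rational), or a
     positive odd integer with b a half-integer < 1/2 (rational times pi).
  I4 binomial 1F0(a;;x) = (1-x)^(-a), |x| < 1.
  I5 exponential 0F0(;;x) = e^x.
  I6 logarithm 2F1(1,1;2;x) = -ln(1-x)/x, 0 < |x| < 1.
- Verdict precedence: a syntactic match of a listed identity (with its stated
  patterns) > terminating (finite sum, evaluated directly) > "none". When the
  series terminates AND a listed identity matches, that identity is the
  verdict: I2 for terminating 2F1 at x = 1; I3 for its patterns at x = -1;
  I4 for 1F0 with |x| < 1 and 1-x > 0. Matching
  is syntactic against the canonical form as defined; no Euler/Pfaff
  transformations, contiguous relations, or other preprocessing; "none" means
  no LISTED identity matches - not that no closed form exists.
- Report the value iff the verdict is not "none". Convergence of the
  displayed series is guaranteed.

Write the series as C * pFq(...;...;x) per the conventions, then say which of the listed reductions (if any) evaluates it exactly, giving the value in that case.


At argument 1: a 2F1 with upper {-8, -6}, lower {\frac{5}{6}}, scaled by C = 1. Verdict: the Chu-Vandermonde identity I2 fires (terminating 2F1 at x = 1 with n = 6, b = -8, c = \frac{5}{6}). Sum: \frac{239556343}{56695}.

The tell: t_0 being 1, k + 3/2 divides numerator and denominator alike; prefactor 1 after cancelling.
Term ratio: r(k) = 1 * (k-8) (k-6) / [(k+\frac{5}{6}) (k+1)] - poly over poly, x = 1 from leading terms; C = 1 at k = 0.


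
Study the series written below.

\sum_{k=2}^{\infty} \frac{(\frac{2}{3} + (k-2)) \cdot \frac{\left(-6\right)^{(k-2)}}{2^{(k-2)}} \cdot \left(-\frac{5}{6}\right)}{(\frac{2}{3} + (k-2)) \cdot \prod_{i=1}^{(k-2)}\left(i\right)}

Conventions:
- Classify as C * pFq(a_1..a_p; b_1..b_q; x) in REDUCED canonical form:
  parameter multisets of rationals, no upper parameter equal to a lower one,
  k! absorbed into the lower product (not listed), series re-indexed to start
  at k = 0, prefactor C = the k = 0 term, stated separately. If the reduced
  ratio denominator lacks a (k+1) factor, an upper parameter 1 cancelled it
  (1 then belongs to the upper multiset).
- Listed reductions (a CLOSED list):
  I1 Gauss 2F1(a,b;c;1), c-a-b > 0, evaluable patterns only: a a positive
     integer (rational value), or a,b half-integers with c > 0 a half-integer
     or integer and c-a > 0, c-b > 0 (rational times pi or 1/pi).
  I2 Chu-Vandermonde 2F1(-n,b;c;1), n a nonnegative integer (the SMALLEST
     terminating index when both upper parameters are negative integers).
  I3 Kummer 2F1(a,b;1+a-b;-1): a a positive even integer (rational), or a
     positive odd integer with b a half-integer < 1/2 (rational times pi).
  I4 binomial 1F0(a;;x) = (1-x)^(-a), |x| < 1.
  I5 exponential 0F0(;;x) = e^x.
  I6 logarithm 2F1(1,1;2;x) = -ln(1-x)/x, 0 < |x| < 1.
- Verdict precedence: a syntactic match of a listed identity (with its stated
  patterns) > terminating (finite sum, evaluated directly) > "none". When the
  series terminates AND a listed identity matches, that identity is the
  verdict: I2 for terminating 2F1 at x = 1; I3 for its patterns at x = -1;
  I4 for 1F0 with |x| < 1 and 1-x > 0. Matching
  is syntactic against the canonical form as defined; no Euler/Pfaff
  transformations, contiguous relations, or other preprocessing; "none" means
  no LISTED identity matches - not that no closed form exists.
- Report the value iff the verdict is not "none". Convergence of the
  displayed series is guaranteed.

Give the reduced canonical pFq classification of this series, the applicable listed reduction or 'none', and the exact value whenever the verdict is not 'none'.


Reduced: x = -3, 0F0, upper = {-}, lower = {-}, C = -\frac{5}{6}. Verdict (x = -3): the I5 exponential reduction applies (the 0F0 exponential series at x = -3). Exact value: \left(-\frac{5}{6}\right) \cdot e^{-3}.

First insight: t_0 = -\frac{5}{6} here, and striking the common factor k + 2/3 reduces the term (C = -5/6, x = -3).
Ratio: r(k) = -3 * 1 / [(k+1)] - rational in k. x = -3; t_0 = -\frac{5}{6}; negate the roots.


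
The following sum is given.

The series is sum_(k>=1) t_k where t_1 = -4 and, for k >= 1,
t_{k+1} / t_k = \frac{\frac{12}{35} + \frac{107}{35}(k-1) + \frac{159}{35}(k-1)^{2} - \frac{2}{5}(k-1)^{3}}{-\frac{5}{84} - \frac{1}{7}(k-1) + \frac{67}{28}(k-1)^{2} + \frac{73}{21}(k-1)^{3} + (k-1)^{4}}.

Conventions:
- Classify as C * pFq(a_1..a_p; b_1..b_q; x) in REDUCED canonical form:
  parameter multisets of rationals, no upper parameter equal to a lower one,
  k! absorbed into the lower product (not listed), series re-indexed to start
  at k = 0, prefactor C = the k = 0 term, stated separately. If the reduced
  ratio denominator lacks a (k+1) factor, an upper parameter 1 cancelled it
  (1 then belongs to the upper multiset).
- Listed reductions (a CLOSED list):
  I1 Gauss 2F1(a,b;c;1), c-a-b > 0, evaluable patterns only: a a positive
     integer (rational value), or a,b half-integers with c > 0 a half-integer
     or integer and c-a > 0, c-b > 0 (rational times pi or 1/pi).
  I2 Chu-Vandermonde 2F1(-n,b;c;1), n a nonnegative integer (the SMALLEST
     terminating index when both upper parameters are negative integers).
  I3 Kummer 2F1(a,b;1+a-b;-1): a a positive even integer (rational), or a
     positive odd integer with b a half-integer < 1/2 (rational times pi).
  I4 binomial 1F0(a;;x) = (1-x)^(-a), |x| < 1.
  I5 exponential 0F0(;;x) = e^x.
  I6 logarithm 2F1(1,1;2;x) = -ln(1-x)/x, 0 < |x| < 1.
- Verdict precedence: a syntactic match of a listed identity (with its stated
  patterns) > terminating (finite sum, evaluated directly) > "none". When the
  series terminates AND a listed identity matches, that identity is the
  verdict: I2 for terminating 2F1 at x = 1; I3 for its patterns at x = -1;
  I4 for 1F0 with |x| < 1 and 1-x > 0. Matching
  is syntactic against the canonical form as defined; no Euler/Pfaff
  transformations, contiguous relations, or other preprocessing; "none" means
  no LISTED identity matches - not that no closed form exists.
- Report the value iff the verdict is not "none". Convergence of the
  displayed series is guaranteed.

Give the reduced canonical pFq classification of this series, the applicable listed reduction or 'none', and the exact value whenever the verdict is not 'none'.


Key observation: with t_0 = -4, the parameter 1/7 appears in both the upper and lower lists and cancels.
Consecutive-term ratio: r(k) = -\frac{2}{5} * (k-12) (k+\frac{1}{2}) / [(k-\frac{1}{6}) (k+\frac{5}{2}) (k+1)] - rational in k, leading ratio -\frac{2}{5}; with t_0 = -4, classification follows.

Canonical form: C = -4 times 2F2 with upper {-12, \frac{1}{2}}, lower {-\frac{1}{6}, \frac{5}{2}}, x = -\frac{2}{5}. Verdict: terminating at k = 12: the factor (-12)_k kills every later term; summing the 13 survivors is exact. Exact value: \frac{14316177176717589320934615406628}{246685836760880098724365234375}.


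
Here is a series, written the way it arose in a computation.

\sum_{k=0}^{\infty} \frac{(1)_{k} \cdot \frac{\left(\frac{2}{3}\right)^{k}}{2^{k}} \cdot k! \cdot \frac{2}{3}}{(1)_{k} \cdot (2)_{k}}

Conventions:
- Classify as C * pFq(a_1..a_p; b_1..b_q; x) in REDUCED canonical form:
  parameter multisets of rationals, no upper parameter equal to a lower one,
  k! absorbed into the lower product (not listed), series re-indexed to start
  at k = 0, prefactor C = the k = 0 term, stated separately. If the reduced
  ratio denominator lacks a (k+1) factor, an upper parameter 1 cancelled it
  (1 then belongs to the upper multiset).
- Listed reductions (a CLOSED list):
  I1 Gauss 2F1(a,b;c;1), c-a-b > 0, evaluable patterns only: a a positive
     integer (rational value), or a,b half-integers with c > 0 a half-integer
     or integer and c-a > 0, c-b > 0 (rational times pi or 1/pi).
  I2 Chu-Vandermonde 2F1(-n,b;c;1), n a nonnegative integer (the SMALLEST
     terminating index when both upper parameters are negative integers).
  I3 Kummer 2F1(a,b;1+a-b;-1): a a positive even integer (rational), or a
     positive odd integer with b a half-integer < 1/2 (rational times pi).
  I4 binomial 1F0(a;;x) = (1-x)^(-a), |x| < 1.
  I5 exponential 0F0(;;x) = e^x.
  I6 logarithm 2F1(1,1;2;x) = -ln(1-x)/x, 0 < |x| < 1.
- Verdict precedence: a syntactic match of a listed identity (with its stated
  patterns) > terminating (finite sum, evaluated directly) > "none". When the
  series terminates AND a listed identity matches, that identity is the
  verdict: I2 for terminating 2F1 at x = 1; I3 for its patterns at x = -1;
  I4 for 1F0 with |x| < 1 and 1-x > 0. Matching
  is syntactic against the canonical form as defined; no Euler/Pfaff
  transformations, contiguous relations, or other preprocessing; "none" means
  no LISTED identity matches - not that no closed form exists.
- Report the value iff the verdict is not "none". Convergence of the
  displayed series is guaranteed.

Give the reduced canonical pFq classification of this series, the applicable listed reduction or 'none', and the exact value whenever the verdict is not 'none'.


Reduced: x = \frac{1}{3}, 2F1, upper = {1, 1}, lower = {2}, C = \frac{2}{3}. Verdict at x = \frac{1}{3}: the logarithmic series (I6) matches (the logarithm: parameters (1,1;2), x = \frac{1}{3}). Exact value: \left(-2\right) \cdot \ln\left(\frac{2}{3}\right).

Key observation: with t_0 = \frac{2}{3}, (1)_k (C = 2/3) is k! itself.
Step ratio: r(k) = \frac{1}{3} * (k+1) (k+1) / [(k+2) (k+1)] - rational in k. x = \frac{1}{3}; t_0 = \frac{2}{3}; negate the roots.
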